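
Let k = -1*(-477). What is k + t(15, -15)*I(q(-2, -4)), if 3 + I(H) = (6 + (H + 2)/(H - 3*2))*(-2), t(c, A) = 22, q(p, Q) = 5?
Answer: 455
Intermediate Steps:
k = 477
I(H) = -15 - 2*(2 + H)/(-6 + H) (I(H) = -3 + (6 + (H + 2)/(H - 3*2))*(-2) = -3 + (6 + (2 + H)/(H - 6))*(-2) = -3 + (6 + (2 + H)/(-6 + H))*(-2) = -3 + (-12 - 2*(2 + H)/(-6 + H)) = -15 - 2*(2 + H)/(-6 + H))
k + t(15, -15)*I(q(-2, -4)) = 477 + 22*((86 - 17*5)/(-6 + 5)) = 477 + 22*((86 - 85)/(-1)) = 477 + 22*(-1*1) = 477 + 22*(-1) = 477 - 22 = 455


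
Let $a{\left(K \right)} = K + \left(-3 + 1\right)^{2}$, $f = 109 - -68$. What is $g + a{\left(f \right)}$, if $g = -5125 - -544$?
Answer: $-4400$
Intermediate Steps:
$g = -4581$ ($g = -5125 + 544 = -4581$)
$f = 177$ ($f = 109 + 68 = 177$)
$a{\left(K \right)} = 4 + K$ ($a{\left(K \right)} = K + \left(-2\right)^{2} = K + 4 = 4 + K$)
$g + a{\left(f \right)} = -4581 + \left(4 + 177\right) = -4581 + 181 = -4400$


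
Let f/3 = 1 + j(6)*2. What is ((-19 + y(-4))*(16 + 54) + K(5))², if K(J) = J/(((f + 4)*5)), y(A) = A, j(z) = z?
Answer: 4792654441/1849 ≈ 2.5920e+6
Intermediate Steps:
f = 39 (f = 3*(1 + 6*2) = 3*(1 + 12) = 3*13 = 39)
K(J) = J/215 (K(J) = J/(((39 + 4)*5)) = J/((43*5)) = J/215)
((-19 + y(-4))*(16 + 54) + K(5))² = ((-19 - 4)*(16 + 54) + (1/215)*5)² = (-23*70 + 1/43)² = (-1610 + 1/43)² = (-69229/43)² = 4792654441/1849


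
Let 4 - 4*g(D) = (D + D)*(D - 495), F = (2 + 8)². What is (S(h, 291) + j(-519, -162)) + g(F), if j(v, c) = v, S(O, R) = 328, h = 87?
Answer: 19560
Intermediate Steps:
F = 100 (F = 10² = 100)
g(D) = 1 - D*(-495 + D)/2 (g(D) = 1 - (D + D)*(D - 495)/4 = 1 - 2*D*(-495 + D)/4 = 1 - D*(-495 + D)/2)
(S(h, 291) + j(-519, -162)) + g(F) = (328 - 519) + (1 - ½*100² + (495/2)*100) = -191 + (1 - ½*10000 + 24750) = -191 + (1 - 5000 + 24750) = -191 + 19751 = 19560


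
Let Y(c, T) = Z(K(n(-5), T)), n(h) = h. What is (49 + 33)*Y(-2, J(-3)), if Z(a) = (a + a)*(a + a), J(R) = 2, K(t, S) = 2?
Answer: 1312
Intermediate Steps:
Z(a) = 4*a**2 (Z(a) = (2*a)*(2*a) = 4*a**2)
Y(c, T) = 16 (Y(c, T) = 4*2**2 = 4*4 = 16)
(49 + 33)*Y(-2, J(-3)) = (49 + 33)*16 = 82*16 = 1312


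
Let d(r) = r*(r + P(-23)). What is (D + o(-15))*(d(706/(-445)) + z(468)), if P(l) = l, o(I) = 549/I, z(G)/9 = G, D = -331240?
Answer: -1394352561338418/990125 ≈ -1.4083e+9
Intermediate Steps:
z(G) = 9*G
d(r) = r*(-23 + r) (d(r) = r*(r - 23) = r*(-23 + r))
(D + o(-15))*(d(706/(-445)) + z(468)) = (-331240 + 549/(-15))*((706/(-445))*(-23 + 706/(-445)) + 9*468) = (-331240 + 549*(-1/15))*((706*(-1/445))*(-23 + 706*(-1/445)) + 4212) = (-331240 - 183/5)*(-706*(-23 - 706/445)/445 + 4212) = -1656383*(-706/445*(-10941/445) + 4212)/5 = -1656383*(7724346/198025 + 4212)/5 = -1656383/5*841805646/198025 = -1394352561338418/990125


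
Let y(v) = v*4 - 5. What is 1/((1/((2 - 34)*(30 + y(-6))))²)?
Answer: 1024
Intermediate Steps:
y(v) = -5 + 4*v (y(v) = 4*v - 5 = -5 + 4*v)
1/((1/((2 - 34)*(30 + y(-6))))²) = 1/((1/((2 - 34)*(30 + (-5 + 4*(-6)))))²) = 1/((1/(-32*(30 + (-5 - 24))))²) = 1/((1/(-32*(30 - 29)))²) = 1/((1/(-32*1))²) = 1/((1/(-32))²) = 1/((-1/32)²) = 1/(1/1024) = 1024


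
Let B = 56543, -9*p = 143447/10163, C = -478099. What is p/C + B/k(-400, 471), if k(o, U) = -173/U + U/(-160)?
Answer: -186338247711053592953/10911623503539393 ≈ -17077.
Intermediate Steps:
k(o, U) = -173/U - U/160 (k(o, U) = -173/U + U*(-1/160) = -173/U - U/160)
p = -143447/91467 (p = -143447/(9*10163) = -1/9*143447/10163 = -143447/91467 ≈ -1.5683)
p/C + B/k(-400, 471) = -143447/91467/(-478099) + 56543/(-173/471 - 1/160*471) = -143447/91467*(-1/478099) + 56543/(-173*1/471 - 471/160) = 143447/43730281233 + 56543/(-173/471 - 471/160) = 143447/43730281233 + 56543/(-249521/75360) = 143447/43730281233 + 56543*(-75360/249521) = 143447/43730281233 - 4261080480/249521 = -186338247711053592953/10911623503539393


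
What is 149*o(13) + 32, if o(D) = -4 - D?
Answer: -2501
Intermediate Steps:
149*o(13) + 32 = 149*(-4 - 1*13) + 32 = 149*(-4 - 13) + 32 = 149*(-17) + 32 = -2533 + 32 = -2501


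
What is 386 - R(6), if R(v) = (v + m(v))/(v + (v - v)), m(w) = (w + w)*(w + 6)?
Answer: 361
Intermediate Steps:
m(w) = 2*w*(6 + w) (m(w) = (2*w)*(6 + w) = 2*w*(6 + w))
R(v) = (v + 2*v*(6 + v))/v (R(v) = (v + 2*v*(6 + v))/(v + (v - v)) = (v + 2*v*(6 + v))/(v + 0) = (v + 2*v*(6 + v))/v)
386 - R(6) = 386 - (13 + 2*6) = 386 - (13 + 12) = 386 - 1*25 = 386 - 25 = 361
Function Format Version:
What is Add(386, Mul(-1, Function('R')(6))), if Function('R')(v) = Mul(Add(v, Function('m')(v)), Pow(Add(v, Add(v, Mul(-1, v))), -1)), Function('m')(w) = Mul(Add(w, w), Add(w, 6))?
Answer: 361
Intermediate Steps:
Function('m')(w) = Mul(2, w, Add(6, w)) (Function('m')(w) = Mul(Mul(2, w), Add(6, w)) = Mul(2, w, Add(6, w)))
Function('R')(v) = Mul(Pow(v, -1), Add(v, Mul(2, v, Add(6, v)))) (Function('R')(v) = Mul(Add(v, Mul(2, v, Add(6, v))), Pow(Add(v, Add(v, Mul(-1, v))), -1)) = Mul(Add(v, Mul(2, v, Add(6, v))), Pow(Add(v, 0), -1)) = Mul(Add(v, Mul(2, v, Add(6, v))), Pow(v, -1)) = Mul(Pow(v, -1), Add(v, Mul(2, v, Add(6, v)))))
Add(386, Mul(-1, Function('R')(6))) = Add(386, Mul(-1, Add(13, Mul(2, 6)))) = Add(386, Mul(-1, Add(13, 12))) = Add(386, Mul(-1, 25)) = Add(386, -25) = 361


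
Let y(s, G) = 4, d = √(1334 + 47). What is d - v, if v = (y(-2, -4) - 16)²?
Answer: -144 + √1381 ≈ -106.84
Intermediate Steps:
d = √1381 ≈ 37.162
v = 144 (v = (4 - 16)² = (-12)² = 144)
d - v = √1381 - 1*144 = √1381 - 144 = -144 + √1381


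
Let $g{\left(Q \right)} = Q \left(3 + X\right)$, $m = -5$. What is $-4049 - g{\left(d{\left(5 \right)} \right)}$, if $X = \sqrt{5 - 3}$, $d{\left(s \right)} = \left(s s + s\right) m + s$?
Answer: $-3614 + 145 \sqrt{2} \approx -3408.9$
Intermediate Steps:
$d{\left(s \right)} = - 5 s^{2} - 4 s$ ($d{\left(s \right)} = \left(s s + s\right) \left(-5\right) + s = \left(s^{2} + s\right) \left(-5\right) + s = \left(s + s^{2}\right) \left(-5\right) + s = \left(- 5 s - 5 s^{2}\right) + s = - 5 s^{2} - 4 s$)
$X = \sqrt{2} \approx 1.4142$
$g{\left(Q \right)} = Q \left(3 + \sqrt{2}\right)$
$-4049 - g{\left(d{\left(5 \right)} \right)} = -4049 - \left(-1\right) 5 \left(4 + 5 \cdot 5\right) \left(3 + \sqrt{2}\right) = -4049 - \left(-1\right) 5 \left(4 + 25\right) \left(3 + \sqrt{2}\right) = -4049 - \left(-1\right) 5 \cdot 29 \left(3 + \sqrt{2}\right) = -4049 - - 145 \left(3 + \sqrt{2}\right) = -4049 - \left(-435 - 145 \sqrt{2}\right) = -4049 + \left(435 + 145 \sqrt{2}\right) = -3614 + 145 \sqrt{2}$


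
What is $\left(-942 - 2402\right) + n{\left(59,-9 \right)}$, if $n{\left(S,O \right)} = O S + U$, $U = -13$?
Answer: $-3888$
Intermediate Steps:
$n{\left(S,O \right)} = -13 + O S$ ($n{\left(S,O \right)} = O S - 13 = -13 + O S$)
$\left(-942 - 2402\right) + n{\left(59,-9 \right)} = \left(-942 - 2402\right) - 544 = -3344 - 544 = -3888$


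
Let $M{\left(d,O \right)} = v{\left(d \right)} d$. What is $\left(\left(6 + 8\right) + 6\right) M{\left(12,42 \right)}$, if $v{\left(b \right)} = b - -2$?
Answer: $3360$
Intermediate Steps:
$v{\left(b \right)} = 2 + b$ ($v{\left(b \right)} = b + 2 = 2 + b$)
$M{\left(d,O \right)} = d \left(2 + d\right)$ ($M{\left(d,O \right)} = \left(2 + d\right) d = d \left(2 + d\right)$)
$\left(\left(6 + 8\right) + 6\right) M{\left(12,42 \right)} = \left(\left(6 + 8\right) + 6\right) 12 \left(2 + 12\right) = \left(14 + 6\right) 12 \cdot 14 = 20 \cdot 168 = 3360$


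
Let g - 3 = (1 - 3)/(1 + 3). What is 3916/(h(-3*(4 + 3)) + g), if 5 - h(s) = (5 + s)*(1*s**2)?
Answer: 7832/14127 ≈ 0.55440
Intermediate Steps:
g = 5/2 (g = 3 + (1 - 3)/(1 + 3) = 3 - 2/4 = 3 - 2*1/4 = 3 - 1/2 = 5/2 ≈ 2.5000)
h(s) = 5 - s**2*(5 + s) (h(s) = 5 - (5 + s)*1*s**2 = 5 - (5 + s)*s**2 = 5 - s**2*(5 + s))
3916/(h(-3*(4 + 3)) + g) = 3916/((5 - (-3*(4 + 3))**3 - 5*9*(4 + 3)**2) + 5/2) = 3916/((5 - (-3*7)**3 - 5*(-3*7)**2) + 5/2) = 3916/((5 - 1*(-21)**3 - 5*(-21)**2) + 5/2) = 3916/((5 - 1*(-9261) - 5*441) + 5/2) = 3916/((5 + 9261 - 2205) + 5/2) = 3916/(7061 + 5/2) = 3916/(14127/2) = (2/14127)*3916 = 7832/14127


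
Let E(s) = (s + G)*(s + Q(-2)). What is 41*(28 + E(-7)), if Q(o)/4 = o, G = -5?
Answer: 8528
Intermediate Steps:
Q(o) = 4*o
E(s) = (-8 + s)*(-5 + s) (E(s) = (s - 5)*(s + 4*(-2)) = (-5 + s)*(s - 8) = (-5 + s)*(-8 + s) = (-8 + s)*(-5 + s))
41*(28 + E(-7)) = 41*(28 + (40 + (-7)² - 13*(-7))) = 41*(28 + (40 + 49 + 91)) = 41*(28 + 180) = 41*208 = 8528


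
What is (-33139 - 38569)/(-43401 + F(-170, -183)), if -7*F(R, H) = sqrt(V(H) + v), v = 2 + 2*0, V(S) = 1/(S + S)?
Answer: 3283186777416/1987136572259 - 501956*sqrt(267546)/33781321728403 ≈ 1.6522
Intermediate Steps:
V(S) = 1/(2*S)
v = 2 (v = 2 + 0 = 2)
F(R, H) = -sqrt(2 + 1/(2*H))/7 (F(R, H) = -sqrt(1/(2*H) + 2)/7 = -sqrt(2 + 1/(2*H))/7)
(-33139 - 38569)/(-43401 + F(-170, -183)) = (-33139 - 38569)/(-43401 - sqrt(8 + 2/(-183))/14) = -71708/(-43401 - sqrt(8 + 2*(-1/183))/14) = -71708/(-43401 - sqrt(8 - 2/183)/14) = -71708/(-43401 - sqrt(267546)/2562)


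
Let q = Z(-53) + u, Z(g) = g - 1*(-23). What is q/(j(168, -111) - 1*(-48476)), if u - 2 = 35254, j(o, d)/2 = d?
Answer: 17613/24127 ≈ 0.73001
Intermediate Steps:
Z(g) = 23 + g (Z(g) = g + 23 = 23 + g)
j(o, d) = 2*d
u = 35256 (u = 2 + 35254 = 35256)
q = 35226 (q = (23 - 53) + 35256 = -30 + 35256 = 35226)
q/(j(168, -111) - 1*(-48476)) = 35226/(2*(-111) - 1*(-48476)) = 35226/(-222 + 48476) = 35226/48254 = 35226*(1/48254) = 17613/24127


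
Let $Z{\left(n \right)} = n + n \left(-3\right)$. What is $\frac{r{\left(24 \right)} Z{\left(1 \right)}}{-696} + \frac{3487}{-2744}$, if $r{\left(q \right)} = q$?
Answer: $- \frac{95635}{79576} \approx -1.2018$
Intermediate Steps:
$Z{\left(n \right)} = - 2 n$ ($Z{\left(n \right)} = n - 3 n = - 2 n$)
$\frac{r{\left(24 \right)} Z{\left(1 \right)}}{-696} + \frac{3487}{-2744} = \frac{24 \left(\left(-2\right) 1\right)}{-696} + \frac{3487}{-2744} = 24 \left(-2\right) \left(- \frac{1}{696}\right) + 3487 \left(- \frac{1}{2744}\right) = \left(-48\right) \left(- \frac{1}{696}\right) - \frac{3487}{2744} = \frac{2}{29} - \frac{3487}{2744} = - \frac{95635}{79576}$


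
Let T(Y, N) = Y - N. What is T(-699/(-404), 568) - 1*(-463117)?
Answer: 186870495/404 ≈ 4.6255e+5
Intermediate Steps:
T(-699/(-404), 568) - 1*(-463117) = (-699/(-404) - 1*568) - 1*(-463117) = (-699*(-1/404) - 568) + 463117 = (699/404 - 568) + 463117 = -228773/404 + 463117 = 186870495/404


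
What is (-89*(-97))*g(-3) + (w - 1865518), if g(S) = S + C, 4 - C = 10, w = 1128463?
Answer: -814752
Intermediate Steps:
C = -6 (C = 4 - 1*10 = 4 - 10 = -6)
g(S) = -6 + S (g(S) = S - 6 = -6 + S)
(-89*(-97))*g(-3) + (w - 1865518) = (-89*(-97))*(-6 - 3) + (1128463 - 1865518) = 8633*(-9) - 737055 = -77697 - 737055 = -814752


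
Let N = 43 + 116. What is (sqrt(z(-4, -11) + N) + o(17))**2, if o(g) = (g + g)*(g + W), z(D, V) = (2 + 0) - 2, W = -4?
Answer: (442 + sqrt(159))**2 ≈ 2.0667e+5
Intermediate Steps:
z(D, V) = 0 (z(D, V) = 2 - 2 = 0)
N = 159
o(g) = 2*g*(-4 + g) (o(g) = (g + g)*(g - 4) = (2*g)*(-4 + g) = 2*g*(-4 + g))
(sqrt(z(-4, -11) + N) + o(17))**2 = (sqrt(0 + 159) + 2*17*(-4 + 17))**2 = (sqrt(159) + 2*17*13)**2 = (sqrt(159) + 442)**2 = (442 + sqrt(159))**2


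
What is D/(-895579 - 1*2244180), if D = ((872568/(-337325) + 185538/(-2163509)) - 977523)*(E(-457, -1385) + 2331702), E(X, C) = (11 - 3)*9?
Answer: 1663496389666828630452438/2291413931387204575 ≈ 7.2597e+5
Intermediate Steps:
E(X, C) = 72 (E(X, C) = 8*9 = 72)
D = -1663496389666828630452438/729805673425 (D = ((872568/(-337325) + 185538/(-2163509)) - 977523)*(72 + 2331702) = ((872568*(-1/337325) + 185538*(-1/2163509)) - 977523)*2331774 = ((-872568/337325 - 185538/2163509) - 977523)*2331774 = (-1950395326962/729805673425 - 977523)*2331774 = -713403781698753237/729805673425*2331774 = -1663496389666828630452438/729805673425 ≈ -2.2794e+12)
D/(-895579 - 1*2244180) = -1663496389666828630452438/(729805673425*(-895579 - 1*2244180)) = -1663496389666828630452438/(729805673425*(-895579 - 2244180)) = -1663496389666828630452438/729805673425/(-3139759) = -1663496389666828630452438/729805673425*(-1/3139759) = 1663496389666828630452438/2291413931387204575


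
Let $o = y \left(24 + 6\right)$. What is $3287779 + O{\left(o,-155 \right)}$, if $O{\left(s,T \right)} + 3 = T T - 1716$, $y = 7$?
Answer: $3310085$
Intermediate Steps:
$o = 210$ ($o = 7 \left(24 + 6\right) = 7 \cdot 30 = 210$)
$O{\left(s,T \right)} = -1719 + T^{2}$ ($O{\left(s,T \right)} = -3 + \left(T T - 1716\right) = -3 + \left(T^{2} - 1716\right) = -3 + \left(-1716 + T^{2}\right) = -1719 + T^{2}$)
$3287779 + O{\left(o,-155 \right)} = 3287779 - \left(1719 - \left(-155\right)^{2}\right) = 3287779 + \left(-1719 + 24025\right) = 3287779 + 22306 = 3310085$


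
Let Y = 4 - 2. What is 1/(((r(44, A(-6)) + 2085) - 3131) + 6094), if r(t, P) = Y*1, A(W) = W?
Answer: 1/5050 ≈ 0.00019802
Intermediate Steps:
Y = 2
r(t, P) = 2 (r(t, P) = 2*1 = 2)
1/(((r(44, A(-6)) + 2085) - 3131) + 6094) = 1/(((2 + 2085) - 3131) + 6094) = 1/((2087 - 3131) + 6094) = 1/(-1044 + 6094) = 1/5050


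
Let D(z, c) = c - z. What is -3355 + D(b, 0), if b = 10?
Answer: -3365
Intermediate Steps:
-3355 + D(b, 0) = -3355 + (0 - 1*10) = -3355 + (0 - 10) = -3355 - 10 = -3365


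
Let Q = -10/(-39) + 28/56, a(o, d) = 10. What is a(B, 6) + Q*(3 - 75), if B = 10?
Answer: -578/13 ≈ -44.462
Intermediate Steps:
Q = 59/78 (Q = -10*(-1/39) + 28*(1/56) = 10/39 + 1/2 = 59/78 ≈ 0.75641)
a(B, 6) + Q*(3 - 75) = 10 + 59*(3 - 75)/78 = 10 + (59/78)*(-72) = 10 - 708/13 = -578/13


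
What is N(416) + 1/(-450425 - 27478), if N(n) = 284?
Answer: 135724451/477903 ≈ 284.00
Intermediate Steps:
N(416) + 1/(-450425 - 27478) = 284 + 1/(-450425 - 27478) = 284 + 1/(-477903) = 284 - 1/477903 = 135724451/477903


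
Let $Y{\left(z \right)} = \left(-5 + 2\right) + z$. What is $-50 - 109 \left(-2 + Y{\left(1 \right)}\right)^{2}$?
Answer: $-1794$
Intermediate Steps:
$Y{\left(z \right)} = -3 + z$
$-50 - 109 \left(-2 + Y{\left(1 \right)}\right)^{2} = -50 - 109 \left(-2 + \left(-3 + 1\right)\right)^{2} = -50 - 109 \left(-2 - 2\right)^{2} = -50 - 109 \left(-4\right)^{2} = -50 - 1744 = -1794$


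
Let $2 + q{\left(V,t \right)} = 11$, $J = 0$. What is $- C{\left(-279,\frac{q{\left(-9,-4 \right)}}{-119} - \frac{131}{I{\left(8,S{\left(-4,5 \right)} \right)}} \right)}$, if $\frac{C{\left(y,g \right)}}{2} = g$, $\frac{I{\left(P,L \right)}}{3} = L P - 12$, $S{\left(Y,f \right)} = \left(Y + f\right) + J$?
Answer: $- \frac{15481}{714} \approx -21.682$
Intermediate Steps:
$q{\left(V,t \right)} = 9$ ($q{\left(V,t \right)} = -2 + 11 = 9$)
$S{\left(Y,f \right)} = Y + f$ ($S{\left(Y,f \right)} = \left(Y + f\right) + 0 = Y + f$)
$I{\left(P,L \right)} = -36 + 3 L P$ ($I{\left(P,L \right)} = 3 \left(L P - 12\right) = 3 \left(-12 + L P\right) = -36 + 3 L P$)
$C{\left(y,g \right)} = 2 g$
$- C{\left(-279,\frac{q{\left(-9,-4 \right)}}{-119} - \frac{131}{I{\left(8,S{\left(-4,5 \right)} \right)}} \right)} = - 2 \left(\frac{9}{-119} - \frac{131}{-36 + 3 \left(-4 + 5\right) 8}\right) = - 2 \left(9 \left(- \frac{1}{119}\right) - \frac{131}{-36 + 3 \cdot 1 \cdot 8}\right) = - 2 \left(- \frac{9}{119} - \frac{131}{-36 + 24}\right) = - 2 \left(- \frac{9}{119} - \frac{131}{-12}\right) = - 2 \left(- \frac{9}{119} - - \frac{131}{12}\right) = - 2 \left(- \frac{9}{119} + \frac{131}{12}\right) = - \frac{2 \cdot 15481}{1428} = \left(-1\right) \frac{15481}{714} = - \frac{15481}{714}$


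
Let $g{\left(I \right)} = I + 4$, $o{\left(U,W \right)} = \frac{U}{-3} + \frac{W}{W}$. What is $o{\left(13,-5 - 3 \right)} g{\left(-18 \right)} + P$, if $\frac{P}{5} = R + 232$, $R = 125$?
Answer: $\frac{5495}{3} \approx 1831.7$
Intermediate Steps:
$o{\left(U,W \right)} = 1 - \frac{U}{3}$ ($o{\left(U,W \right)} = U \left(- \frac{1}{3}\right) + 1 = - \frac{U}{3} + 1 = 1 - \frac{U}{3}$)
$g{\left(I \right)} = 4 + I$
$P = 1785$ ($P = 5 \left(125 + 232\right) = 5 \cdot 357 = 1785$)
$o{\left(13,-5 - 3 \right)} g{\left(-18 \right)} + P = \left(1 - \frac{13}{3}\right) \left(4 - 18\right) + 1785 = \left(1 - \frac{13}{3}\right) \left(-14\right) + 1785 = \left(- \frac{10}{3}\right) \left(-14\right) + 1785 = \frac{140}{3} + 1785 = \frac{5495}{3}$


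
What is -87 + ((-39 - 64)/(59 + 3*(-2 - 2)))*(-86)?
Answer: 4769/47 ≈ 101.47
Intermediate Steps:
-87 + ((-39 - 64)/(59 + 3*(-2 - 2)))*(-86) = -87 - 103/(59 + 3*(-4))*(-86) = -87 - 103/(59 - 12)*(-86) = -87 - 103/47*(-86) = -87 + 8858/47 = 4769/47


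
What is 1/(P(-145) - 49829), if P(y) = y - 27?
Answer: -1/50001 ≈ -2.0000e-5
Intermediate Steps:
P(y) = -27 + y
1/(P(-145) - 49829) = 1/((-27 - 145) - 49829) = 1/(-172 - 49829) = 1/(-50001) = -1/50001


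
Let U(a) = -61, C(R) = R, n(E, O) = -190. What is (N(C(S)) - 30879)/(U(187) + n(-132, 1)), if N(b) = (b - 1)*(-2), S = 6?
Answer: 30889/251 ≈ 123.06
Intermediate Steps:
N(b) = 2 - 2*b (N(b) = (-1 + b)*(-2) = 2 - 2*b)
(N(C(S)) - 30879)/(U(187) + n(-132, 1)) = ((2 - 2*6) - 30879)/(-61 - 190) = ((2 - 12) - 30879)/(-251) = (-10 - 30879)*(-1/251) = -30889*(-1/251) = 30889/251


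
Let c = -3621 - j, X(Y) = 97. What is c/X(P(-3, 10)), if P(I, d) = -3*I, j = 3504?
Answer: -7125/97 ≈ -73.454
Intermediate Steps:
c = -7125 (c = -3621 - 1*3504 = -3621 - 3504 = -7125)
c/X(P(-3, 10)) = -7125/97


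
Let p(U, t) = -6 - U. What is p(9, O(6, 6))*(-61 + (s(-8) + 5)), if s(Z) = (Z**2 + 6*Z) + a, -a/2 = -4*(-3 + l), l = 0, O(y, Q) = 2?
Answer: 960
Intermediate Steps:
a = -24 (a = -(-8)*(-3 + 0) = -(-8)*(-3) = -2*12 = -24)
s(Z) = -24 + Z**2 + 6*Z (s(Z) = (Z**2 + 6*Z) - 24 = -24 + Z**2 + 6*Z)
p(9, O(6, 6))*(-61 + (s(-8) + 5)) = (-6 - 1*9)*(-61 + ((-24 + (-8)**2 + 6*(-8)) + 5)) = (-6 - 9)*(-61 + ((-24 + 64 - 48) + 5)) = -15*(-61 + (-8 + 5)) = -15*(-61 - 3) = -15*(-64) = 960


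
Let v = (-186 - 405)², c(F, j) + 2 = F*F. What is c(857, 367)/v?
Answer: 734447/349281 ≈ 2.1027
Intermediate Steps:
c(F, j) = -2 + F² (c(F, j) = -2 + F*F = -2 + F²)
v = 349281 (v = (-591)² = 349281)
c(857, 367)/v = (-2 + 857²)/349281 = (-2 + 734449)*(1/349281) = 734447*(1/349281) = 734447/349281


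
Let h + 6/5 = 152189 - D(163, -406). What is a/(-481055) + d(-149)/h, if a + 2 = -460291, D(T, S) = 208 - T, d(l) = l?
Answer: 349792943227/365945273270 ≈ 0.95586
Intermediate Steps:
a = -460293 (a = -2 - 460291 = -460293)
h = 760714/5 (h = -6/5 + (152189 - (208 - 1*163)) = -6/5 + (152189 - (208 - 163)) = -6/5 + (152189 - 1*45) = -6/5 + (152189 - 45) = -6/5 + 152144 = 760714/5 ≈ 1.5214e+5)
a/(-481055) + d(-149)/h = -460293/(-481055) - 149/760714/5 = -460293*(-1/481055) - 149*5/760714 = 460293/481055 - 745/760714 = 349792943227/365945273270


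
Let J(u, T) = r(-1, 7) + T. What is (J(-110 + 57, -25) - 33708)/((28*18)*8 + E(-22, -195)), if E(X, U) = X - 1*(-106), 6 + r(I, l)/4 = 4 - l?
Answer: -33769/4116 ≈ -8.2043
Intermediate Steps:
r(I, l) = -8 - 4*l (r(I, l) = -24 + 4*(4 - l) = -24 + (16 - 4*l) = -8 - 4*l)
J(u, T) = -36 + T (J(u, T) = (-8 - 4*7) + T = (-8 - 28) + T = -36 + T)
E(X, U) = 106 + X (E(X, U) = X + 106 = 106 + X)
(J(-110 + 57, -25) - 33708)/((28*18)*8 + E(-22, -195)) = ((-36 - 25) - 33708)/((28*18)*8 + (106 - 22)) = (-61 - 33708)/(504*8 + 84) = -33769/(4032 + 84) = -33769/4116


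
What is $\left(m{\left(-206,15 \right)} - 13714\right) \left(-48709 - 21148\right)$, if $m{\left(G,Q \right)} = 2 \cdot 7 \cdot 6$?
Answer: $952150910$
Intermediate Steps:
$m{\left(G,Q \right)} = 84$ ($m{\left(G,Q \right)} = 14 \cdot 6 = 84$)
$\left(m{\left(-206,15 \right)} - 13714\right) \left(-48709 - 21148\right) = \left(84 - 13714\right) \left(-48709 - 21148\right) = \left(-13630\right) \left(-69857\right) = 952150910$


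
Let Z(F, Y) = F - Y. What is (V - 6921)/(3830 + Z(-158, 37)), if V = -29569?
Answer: -7298/727 ≈ -10.039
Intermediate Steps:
(V - 6921)/(3830 + Z(-158, 37)) = (-29569 - 6921)/(3830 + (-158 - 1*37)) = -36490/(3830 + (-158 - 37)) = -36490/(3830 - 195) = -36490/3635 = -36490*1/3635 = -7298/727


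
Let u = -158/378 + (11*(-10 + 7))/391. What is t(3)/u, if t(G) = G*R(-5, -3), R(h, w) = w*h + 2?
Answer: -3768849/37126 ≈ -101.52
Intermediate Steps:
R(h, w) = 2 + h*w (R(h, w) = h*w + 2 = 2 + h*w)
t(G) = 17*G (t(G) = G*(2 - 5*(-3)) = G*(2 + 15) = G*17 = 17*G)
u = -37126/73899 (u = -158*1/378 + (11*(-3))*(1/391) = -79/189 - 33*1/391 = -79/189 - 33/391 = -37126/73899 ≈ -0.50239)
t(3)/u = (17*3)/(-37126/73899) = 51*(-73899/37126) = -3768849/37126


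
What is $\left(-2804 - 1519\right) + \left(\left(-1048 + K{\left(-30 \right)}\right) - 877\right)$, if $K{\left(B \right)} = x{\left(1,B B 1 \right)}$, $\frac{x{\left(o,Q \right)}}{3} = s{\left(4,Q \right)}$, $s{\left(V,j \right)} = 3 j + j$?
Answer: $4552$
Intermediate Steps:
$s{\left(V,j \right)} = 4 j$
$x{\left(o,Q \right)} = 12 Q$ ($x{\left(o,Q \right)} = 3 \cdot 4 Q = 12 Q$)
$K{\left(B \right)} = 12 B^{2}$ ($K{\left(B \right)} = 12 B B 1 = 12 B^{2} \cdot 1 = 12 B^{2}$)
$\left(-2804 - 1519\right) + \left(\left(-1048 + K{\left(-30 \right)}\right) - 877\right) = \left(-2804 - 1519\right) - \left(1925 - 10800\right) = -4323 + \left(\left(-1048 + 12 \cdot 900\right) - 877\right) = -4323 + \left(\left(-1048 + 10800\right) - 877\right) = -4323 + \left(9752 - 877\right) = -4323 + 8875 = 4552$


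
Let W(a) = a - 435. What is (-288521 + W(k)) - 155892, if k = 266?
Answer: -444582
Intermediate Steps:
W(a) = -435 + a
(-288521 + W(k)) - 155892 = (-288521 + (-435 + 266)) - 155892 = (-288521 - 169) - 155892 = -288690 - 155892 = -444582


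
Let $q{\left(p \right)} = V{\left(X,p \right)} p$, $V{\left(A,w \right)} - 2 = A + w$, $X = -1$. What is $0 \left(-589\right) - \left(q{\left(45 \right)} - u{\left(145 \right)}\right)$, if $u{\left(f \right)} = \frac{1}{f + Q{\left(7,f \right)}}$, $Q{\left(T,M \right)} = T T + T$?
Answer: $- \frac{416069}{201} \approx -2070.0$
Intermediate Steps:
$Q{\left(T,M \right)} = T + T^{2}$ ($Q{\left(T,M \right)} = T^{2} + T = T + T^{2}$)
$u{\left(f \right)} = \frac{1}{56 + f}$ ($u{\left(f \right)} = \frac{1}{f + 7 \left(1 + 7\right)} = \frac{1}{f + 7 \cdot 8} = \frac{1}{f + 56} = \frac{1}{56 + f}$)
$V{\left(A,w \right)} = 2 + A + w$ ($V{\left(A,w \right)} = 2 + \left(A + w\right) = 2 + A + w$)
$q{\left(p \right)} = p \left(1 + p\right)$ ($q{\left(p \right)} = \left(2 - 1 + p\right) p = \left(1 + p\right) p = p \left(1 + p\right)$)
$0 \left(-589\right) - \left(q{\left(45 \right)} - u{\left(145 \right)}\right) = 0 \left(-589\right) - \left(45 \left(1 + 45\right) - \frac{1}{56 + 145}\right) = 0 - \left(45 \cdot 46 - \frac{1}{201}\right) = 0 - \left(2070 - \frac{1}{201}\right) = 0 - \frac{416069}{201} = - \frac{416069}{201}$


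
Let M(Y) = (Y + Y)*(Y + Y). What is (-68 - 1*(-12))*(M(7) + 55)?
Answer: -14056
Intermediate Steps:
M(Y) = 4*Y**2 (M(Y) = (2*Y)*(2*Y) = 4*Y**2)
(-68 - 1*(-12))*(M(7) + 55) = (-68 - 1*(-12))*(4*7**2 + 55) = (-68 + 12)*(4*49 + 55) = -56*(196 + 55) = -56*251 = -14056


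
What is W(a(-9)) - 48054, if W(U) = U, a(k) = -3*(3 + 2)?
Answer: -48069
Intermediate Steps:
a(k) = -15 (a(k) = -3*5 = -15)
W(a(-9)) - 48054 = -15 - 48054 = -48069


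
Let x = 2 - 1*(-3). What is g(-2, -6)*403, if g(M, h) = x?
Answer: 2015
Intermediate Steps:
x = 5 (x = 2 + 3 = 5)
g(M, h) = 5
g(-2, -6)*403 = 5*403 = 2015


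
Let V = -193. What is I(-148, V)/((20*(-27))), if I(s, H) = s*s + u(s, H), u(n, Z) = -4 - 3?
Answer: -811/20 ≈ -40.550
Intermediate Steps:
u(n, Z) = -7
I(s, H) = -7 + s**2 (I(s, H) = s*s - 7 = s**2 - 7 = -7 + s**2)
I(-148, V)/((20*(-27))) = (-7 + (-148)**2)/((20*(-27))) = (-7 + 21904)/(-540) = 21897*(-1/540) = -811/20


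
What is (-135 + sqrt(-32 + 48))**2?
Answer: 17161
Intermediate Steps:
(-135 + sqrt(-32 + 48))**2 = (-135 + sqrt(16))**2 = (-135 + 4)**2 = (-131)**2 = 17161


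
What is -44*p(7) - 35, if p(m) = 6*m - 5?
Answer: -1663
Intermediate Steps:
p(m) = -5 + 6*m
-44*p(7) - 35 = -44*(-5 + 6*7) - 35 = -44*(-5 + 42) - 35 = -44*37 - 35 = -1628 - 35 = -1663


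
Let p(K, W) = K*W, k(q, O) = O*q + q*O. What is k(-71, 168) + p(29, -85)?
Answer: -26321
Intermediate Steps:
k(q, O) = 2*O*q (k(q, O) = O*q + O*q = 2*O*q)
k(-71, 168) + p(29, -85) = 2*168*(-71) + 29*(-85) = -23856 - 2465 = -26321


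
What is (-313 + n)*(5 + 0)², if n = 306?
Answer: -175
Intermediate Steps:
(-313 + n)*(5 + 0)² = (-313 + 306)*(5 + 0)² = -7*5² = -7*25 = -175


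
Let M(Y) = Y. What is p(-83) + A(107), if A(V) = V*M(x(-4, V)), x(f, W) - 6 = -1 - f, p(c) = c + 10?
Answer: 890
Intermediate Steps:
p(c) = 10 + c
x(f, W) = 5 - f (x(f, W) = 6 + (-1 - f) = 5 - f)
A(V) = 9*V (A(V) = V*(5 - 1*(-4)) = V*(5 + 4) = V*9 = 9*V)
p(-83) + A(107) = (10 - 83) + 9*107 = -73 + 963 = 890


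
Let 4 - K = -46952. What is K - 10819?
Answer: 36137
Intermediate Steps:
K = 46956 (K = 4 - 1*(-46952) = 4 + 46952 = 46956)
K - 10819 = 46956 - 10819 = 36137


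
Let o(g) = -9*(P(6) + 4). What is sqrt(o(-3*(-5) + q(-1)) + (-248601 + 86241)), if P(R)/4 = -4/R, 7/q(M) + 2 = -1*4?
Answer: 2*I*sqrt(40593) ≈ 402.95*I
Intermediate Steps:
q(M) = -7/6 (q(M) = 7/(-2 - 1*4) = 7/(-2 - 4) = 7/(-6) = 7*(-1/6) = -7/6)
P(R) = -16/R (P(R) = 4*(-4/R) = -16/R)
o(g) = -12 (o(g) = -9*(-16/6 + 4) = -9*(-16*1/6 + 4) = -9*(-8/3 + 4) = -9*4/3 = -12)
sqrt(o(-3*(-5) + q(-1)) + (-248601 + 86241)) = sqrt(-12 + (-248601 + 86241)) = sqrt(-12 - 162360) = sqrt(-162372) = 2*I*sqrt(40593)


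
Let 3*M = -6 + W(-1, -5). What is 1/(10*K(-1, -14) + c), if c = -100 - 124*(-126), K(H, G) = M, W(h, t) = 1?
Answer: 3/46522 ≈ 6.4486e-5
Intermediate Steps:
M = -5/3 (M = (-6 + 1)/3 = (⅓)*(-5) = -5/3 ≈ -1.6667)
K(H, G) = -5/3
c = 15524 (c = -100 + 15624 = 15524)
1/(10*K(-1, -14) + c) = 1/(10*(-5/3) + 15524) = 1/(-50/3 + 15524) = 1/(46522/3) = 3/46522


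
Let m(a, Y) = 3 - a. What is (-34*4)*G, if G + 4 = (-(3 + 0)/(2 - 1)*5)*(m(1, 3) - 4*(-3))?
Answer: 29104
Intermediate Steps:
G = -214 (G = -4 + (-(3 + 0)/(2 - 1)*5)*((3 - 1*1) - 4*(-3)) = -4 + (-3/1*5)*((3 - 1) + 12) = -4 + (-3*5)*(2 + 12) = -4 + (-1*3*5)*14 = -4 - 3*5*14 = -4 - 15*14 = -4 - 210 = -214)
(-34*4)*G = -34*4*(-214) = -136*(-214) = 29104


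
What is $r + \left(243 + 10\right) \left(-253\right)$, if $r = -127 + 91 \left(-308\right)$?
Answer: $-92164$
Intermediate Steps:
$r = -28155$ ($r = -127 - 28028 = -28155$)
$r + \left(243 + 10\right) \left(-253\right) = -28155 + \left(243 + 10\right) \left(-253\right) = -28155 + 253 \left(-253\right) = -28155 - 64009 = -92164$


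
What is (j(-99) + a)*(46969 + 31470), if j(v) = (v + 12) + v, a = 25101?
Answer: 1954307685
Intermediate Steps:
j(v) = 12 + 2*v (j(v) = (12 + v) + v = 12 + 2*v)
(j(-99) + a)*(46969 + 31470) = ((12 + 2*(-99)) + 25101)*(46969 + 31470) = ((12 - 198) + 25101)*78439 = (-186 + 25101)*78439 = 24915*78439 = 1954307685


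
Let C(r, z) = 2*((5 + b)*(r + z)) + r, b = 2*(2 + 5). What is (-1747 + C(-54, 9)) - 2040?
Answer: -5551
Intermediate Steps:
b = 14 (b = 2*7 = 14)
C(r, z) = 38*z + 39*r (C(r, z) = 2*((5 + 14)*(r + z)) + r = 2*(19*(r + z)) + r = 2*(19*r + 19*z) + r = (38*r + 38*z) + r = 38*z + 39*r)
(-1747 + C(-54, 9)) - 2040 = (-1747 + (38*9 + 39*(-54))) - 2040 = (-1747 + (342 - 2106)) - 2040 = (-1747 - 1764) - 2040 = -3511 - 2040 = -5551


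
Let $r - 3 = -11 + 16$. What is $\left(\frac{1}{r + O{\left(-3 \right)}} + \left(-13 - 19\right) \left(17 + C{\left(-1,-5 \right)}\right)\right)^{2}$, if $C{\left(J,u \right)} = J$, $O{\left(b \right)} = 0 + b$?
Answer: $\frac{6548481}{25} \approx 2.6194 \cdot 10^{5}$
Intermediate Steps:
$O{\left(b \right)} = b$
$r = 8$ ($r = 3 + \left(-11 + 16\right) = 3 + 5 = 8$)
$\left(\frac{1}{r + O{\left(-3 \right)}} + \left(-13 - 19\right) \left(17 + C{\left(-1,-5 \right)}\right)\right)^{2} = \left(\frac{1}{8 - 3} + \left(-13 - 19\right) \left(17 - 1\right)\right)^{2} = \left(\frac{1}{5} - 512\right)^{2} = \left(- \frac{2559}{5}\right)^{2} = \frac{6548481}{25}$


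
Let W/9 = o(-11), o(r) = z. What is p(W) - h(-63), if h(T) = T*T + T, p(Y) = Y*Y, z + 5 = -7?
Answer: 7758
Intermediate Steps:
z = -12 (z = -5 - 7 = -12)
o(r) = -12
W = -108 (W = 9*(-12) = -108)
p(Y) = Y²
h(T) = T + T² (h(T) = T² + T = T + T²)
p(W) - h(-63) = (-108)² - (-63)*(1 - 63) = 11664 - (-63)*(-62) = 11664 - 1*3906 = 11664 - 3906 = 7758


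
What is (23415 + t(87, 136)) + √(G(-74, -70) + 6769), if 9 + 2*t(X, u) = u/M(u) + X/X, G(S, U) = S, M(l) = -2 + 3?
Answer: 23479 + √6695 ≈ 23561.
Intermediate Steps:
M(l) = 1
t(X, u) = -4 + u/2 (t(X, u) = -9/2 + (u/1 + X/X)/2 = -9/2 + (u*1 + 1)/2 = -9/2 + (u + 1)/2 = -9/2 + (1 + u)/2 = -9/2 + (½ + u/2) = -4 + u/2)
(23415 + t(87, 136)) + √(G(-74, -70) + 6769) = (23415 + (-4 + (½)*136)) + √(-74 + 6769) = (23415 + (-4 + 68)) + √6695 = (23415 + 64) + √6695 = 23479 + √6695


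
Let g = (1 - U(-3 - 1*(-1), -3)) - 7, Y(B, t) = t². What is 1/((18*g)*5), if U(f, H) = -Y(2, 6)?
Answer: 1/2700 ≈ 0.00037037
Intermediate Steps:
U(f, H) = -36 (U(f, H) = -1*6² = -1*36 = -36)
g = 30 (g = (1 - 1*(-36)) - 7 = (1 + 36) - 7 = 37 - 7 = 30)
1/((18*g)*5) = 1/((18*30)*5) = 1/(540*5) = 1/2700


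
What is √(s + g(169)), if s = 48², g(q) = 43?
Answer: √2347 ≈ 48.446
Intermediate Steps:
s = 2304
√(s + g(169)) = √(2304 + 43) = √2347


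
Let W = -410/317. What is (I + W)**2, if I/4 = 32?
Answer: 1613307556/100489 ≈ 16055.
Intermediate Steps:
I = 128 (I = 4*32 = 128)
W = -410/317 (W = -410*1/317 = -410/317 ≈ -1.2934)
(I + W)**2 = (128 - 410/317)**2 = (40166/317)**2 = 1613307556/100489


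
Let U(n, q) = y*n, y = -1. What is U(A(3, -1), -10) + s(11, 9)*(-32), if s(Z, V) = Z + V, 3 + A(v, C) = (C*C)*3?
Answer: -640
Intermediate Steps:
A(v, C) = -3 + 3*C**2 (A(v, C) = -3 + (C*C)*3 = -3 + C**2*3 = -3 + 3*C**2)
U(n, q) = -n
s(Z, V) = V + Z
U(A(3, -1), -10) + s(11, 9)*(-32) = -(-3 + 3*(-1)**2) + (9 + 11)*(-32) = -(-3 + 3*1) + 20*(-32) = -(-3 + 3) - 640 = -1*0 - 640 = 0 - 640 = -640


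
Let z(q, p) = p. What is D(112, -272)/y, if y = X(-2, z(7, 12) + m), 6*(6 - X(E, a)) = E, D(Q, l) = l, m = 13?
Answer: -816/19 ≈ -42.947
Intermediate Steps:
X(E, a) = 6 - E/6
y = 19/3 (y = 6 - ⅙*(-2) = 6 + ⅓ = 19/3 ≈ 6.3333)
D(112, -272)/y = -272/19/3 = -272*3/19 = -816/19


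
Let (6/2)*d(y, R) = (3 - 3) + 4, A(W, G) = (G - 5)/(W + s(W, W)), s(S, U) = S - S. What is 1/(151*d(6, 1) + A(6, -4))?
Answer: 6/1199 ≈ 0.0050042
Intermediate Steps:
s(S, U) = 0
A(W, G) = (-5 + G)/W (A(W, G) = (G - 5)/(W + 0) = (-5 + G)/W)
d(y, R) = 4/3 (d(y, R) = ((3 - 3) + 4)/3 = (0 + 4)/3 = (⅓)*4 = 4/3)
1/(151*d(6, 1) + A(6, -4)) = 1/(151*(4/3) + (-5 - 4)/6) = 1/(604/3 + (⅙)*(-9)) = 1/(604/3 - 3/2) = 1/(1199/6) = 6/1199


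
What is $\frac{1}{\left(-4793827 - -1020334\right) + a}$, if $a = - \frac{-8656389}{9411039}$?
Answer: $- \frac{348557}{1315277078994} \approx -2.6501 \cdot 10^{-7}$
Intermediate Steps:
$a = \frac{320607}{348557}$ ($a = - \frac{-8656389}{9411039} = \left(-1\right) \left(- \frac{320607}{348557}\right) = \frac{320607}{348557} \approx 0.91981$)
$\frac{1}{\left(-4793827 - -1020334\right) + a} = \frac{1}{\left(-4793827 - -1020334\right) + \frac{320607}{348557}} = \frac{1}{\left(-4793827 + 1020334\right) + \frac{320607}{348557}} = \frac{1}{-3773493 + \frac{320607}{348557}} = \frac{1}{- \frac{1315277078994}{348557}} = - \frac{348557}{1315277078994}$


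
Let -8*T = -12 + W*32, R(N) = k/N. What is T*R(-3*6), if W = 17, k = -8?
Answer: -266/9 ≈ -29.556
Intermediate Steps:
R(N) = -8/N
T = -133/2 (T = -(-12 + 17*32)/8 = -(-12 + 544)/8 = -1/8*532 = -133/2 ≈ -66.500)
T*R(-3*6) = -(-532)/((-3*6)) = -(-532)/(-18) = -(-532)*(-1)/18 = -133/2*4/9 = -266/9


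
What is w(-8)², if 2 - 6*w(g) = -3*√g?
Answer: -17/9 + 2*I*√2/3 ≈ -1.8889 + 0.94281*I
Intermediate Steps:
w(g) = ⅓ + √g/2 (w(g) = ⅓ - (-1)*√g/2 = ⅓ + √g/2)
w(-8)² = (⅓ + √(-8)/2)² = (⅓ + (2*I*√2)/2)² = (⅓ + I*√2)²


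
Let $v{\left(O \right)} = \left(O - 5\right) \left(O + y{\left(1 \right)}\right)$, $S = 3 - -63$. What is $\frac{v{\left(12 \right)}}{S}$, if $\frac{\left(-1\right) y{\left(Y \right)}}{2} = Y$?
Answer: $\frac{35}{33} \approx 1.0606$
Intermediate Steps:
$S = 66$ ($S = 3 + 63 = 66$)
$y{\left(Y \right)} = - 2 Y$
$v{\left(O \right)} = \left(-5 + O\right) \left(-2 + O\right)$ ($v{\left(O \right)} = \left(O - 5\right) \left(O - 2\right) = \left(-5 + O\right) \left(O - 2\right) = \left(-5 + O\right) \left(-2 + O\right)$)
$\frac{v{\left(12 \right)}}{S} = \frac{10 + 12^{2} - 84}{66} = \left(10 + 144 - 84\right) \frac{1}{66} = 70 \cdot \frac{1}{66} = \frac{35}{33}$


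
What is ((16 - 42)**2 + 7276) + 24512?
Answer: 32464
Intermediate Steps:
((16 - 42)**2 + 7276) + 24512 = ((-26)**2 + 7276) + 24512 = (676 + 7276) + 24512 = 7952 + 24512 = 32464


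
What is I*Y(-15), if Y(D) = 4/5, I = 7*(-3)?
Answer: -84/5 ≈ -16.800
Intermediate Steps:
I = -21
Y(D) = ⅘ (Y(D) = 4*(⅕) = ⅘)
I*Y(-15) = -21*⅘ = -84/5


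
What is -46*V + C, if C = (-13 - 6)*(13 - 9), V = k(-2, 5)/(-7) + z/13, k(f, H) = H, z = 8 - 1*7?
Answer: -4248/91 ≈ -46.681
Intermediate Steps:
z = 1 (z = 8 - 7 = 1)
V = -58/91 (V = 5/(-7) + 1/13 = 5*(-⅐) + 1*(1/13) = -5/7 + 1/13 = -58/91 ≈ -0.63736)
C = -76 (C = -19*4 = -76)
-46*V + C = -46*(-58/91) - 76 = 2668/91 - 76 = -4248/91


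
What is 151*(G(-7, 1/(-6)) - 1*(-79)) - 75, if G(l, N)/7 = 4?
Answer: 16082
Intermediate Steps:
G(l, N) = 28 (G(l, N) = 7*4 = 28)
151*(G(-7, 1/(-6)) - 1*(-79)) - 75 = 151*(28 - 1*(-79)) - 75 = 151*(28 + 79) - 75 = 151*107 - 75 = 16157 - 75 = 16082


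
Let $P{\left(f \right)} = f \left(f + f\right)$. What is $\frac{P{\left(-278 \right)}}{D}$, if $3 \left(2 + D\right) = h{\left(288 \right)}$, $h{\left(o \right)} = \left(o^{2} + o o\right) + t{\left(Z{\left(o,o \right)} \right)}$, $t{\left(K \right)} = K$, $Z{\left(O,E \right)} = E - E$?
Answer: $\frac{77284}{27647} \approx 2.7954$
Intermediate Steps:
$Z{\left(O,E \right)} = 0$
$P{\left(f \right)} = 2 f^{2}$ ($P{\left(f \right)} = f 2 f = 2 f^{2}$)
$h{\left(o \right)} = 2 o^{2}$ ($h{\left(o \right)} = \left(o^{2} + o o\right) + 0 = \left(o^{2} + o^{2}\right) + 0 = 2 o^{2} + 0 = 2 o^{2}$)
$D = 55294$ ($D = -2 + \frac{2 \cdot 288^{2}}{3} = -2 + \frac{2 \cdot 82944}{3} = -2 + \frac{1}{3} \cdot 165888 = -2 + 55296 = 55294$)
$\frac{P{\left(-278 \right)}}{D} = \frac{2 \left(-278\right)^{2}}{55294} = 2 \cdot 77284 \cdot \frac{1}{55294} = 154568 \cdot \frac{1}{55294} = \frac{77284}{27647}$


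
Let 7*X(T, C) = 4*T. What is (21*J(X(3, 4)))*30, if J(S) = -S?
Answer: -1080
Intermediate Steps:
X(T, C) = 4*T/7 (X(T, C) = (4*T)/7 = 4*T/7)
(21*J(X(3, 4)))*30 = (21*(-4*3/7))*30 = (21*(-1*12/7))*30 = (21*(-12/7))*30 = -36*30 = -1080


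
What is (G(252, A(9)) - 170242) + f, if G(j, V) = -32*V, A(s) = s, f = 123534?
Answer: -46996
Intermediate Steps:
(G(252, A(9)) - 170242) + f = (-32*9 - 170242) + 123534 = (-288 - 170242) + 123534 = -170530 + 123534 = -46996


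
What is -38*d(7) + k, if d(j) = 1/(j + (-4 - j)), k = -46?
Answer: -73/2 ≈ -36.500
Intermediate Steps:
d(j) = -¼ (d(j) = 1/(-4) = -¼)
-38*d(7) + k = -38*(-¼) - 46 = 19/2 - 46 = -73/2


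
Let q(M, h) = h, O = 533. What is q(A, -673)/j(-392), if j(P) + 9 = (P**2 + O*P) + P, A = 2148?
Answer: 673/55673 ≈ 0.012088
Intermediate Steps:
j(P) = -9 + P**2 + 534*P (j(P) = -9 + ((P**2 + 533*P) + P) = -9 + (P**2 + 534*P) = -9 + P**2 + 534*P)
q(A, -673)/j(-392) = -673/(-9 + (-392)**2 + 534*(-392)) = -673/(-9 + 153664 - 209328) = -673/(-55673) = -673*(-1/55673) = 673/55673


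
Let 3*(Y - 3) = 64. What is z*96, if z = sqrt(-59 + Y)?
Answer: 64*I*sqrt(78) ≈ 565.23*I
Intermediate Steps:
Y = 73/3 (Y = 3 + (1/3)*64 = 3 + 64/3 = 73/3 ≈ 24.333)
z = 2*I*sqrt(78)/3 (z = sqrt(-59 + 73/3) = sqrt(-104/3) = 2*I*sqrt(78)/3 ≈ 5.8878*I)
z*96 = (2*I*sqrt(78)/3)*96 = 64*I*sqrt(78)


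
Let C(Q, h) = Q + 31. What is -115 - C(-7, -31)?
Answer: -139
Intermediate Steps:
C(Q, h) = 31 + Q
-115 - C(-7, -31) = -115 - (31 - 7) = -115 - 1*24 = -115 - 24 = -139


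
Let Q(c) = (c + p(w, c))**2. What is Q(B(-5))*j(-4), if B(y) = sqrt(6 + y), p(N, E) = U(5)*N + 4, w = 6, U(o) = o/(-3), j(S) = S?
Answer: -100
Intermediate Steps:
U(o) = -o/3 (U(o) = o*(-1/3) = -o/3)
p(N, E) = 4 - 5*N/3 (p(N, E) = (-1/3*5)*N + 4 = -5*N/3 + 4 = 4 - 5*N/3)
Q(c) = (-6 + c)**2 (Q(c) = (c + (4 - 5/3*6))**2 = (c + (4 - 10))**2 = (c - 6)**2 = (-6 + c)**2)
Q(B(-5))*j(-4) = (-6 + sqrt(6 - 5))**2*(-4) = (-6 + sqrt(1))**2*(-4) = (-6 + 1)**2*(-4) = (-5)**2*(-4) = 25*(-4) = -100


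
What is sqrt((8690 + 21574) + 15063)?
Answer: sqrt(45327) ≈ 212.90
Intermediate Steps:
sqrt((8690 + 21574) + 15063) = sqrt(30264 + 15063) = sqrt(45327)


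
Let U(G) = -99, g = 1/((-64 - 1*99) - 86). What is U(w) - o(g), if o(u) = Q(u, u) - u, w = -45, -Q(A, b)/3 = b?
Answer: -24655/249 ≈ -99.016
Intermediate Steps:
Q(A, b) = -3*b
g = -1/249 (g = 1/((-64 - 99) - 86) = 1/(-163 - 86) = 1/(-249) = -1/249 ≈ -0.0040161)
o(u) = -4*u (o(u) = -3*u - u = -4*u)
U(w) - o(g) = -99 - (-4)*(-1)/249 = -99 - 1*4/249 = -99 - 4/249 = -24655/249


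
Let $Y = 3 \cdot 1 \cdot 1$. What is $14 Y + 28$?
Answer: $70$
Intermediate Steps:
$Y = 3$ ($Y = 3 \cdot 1 = 3$)
$14 Y + 28 = 14 \cdot 3 + 28 = 42 + 28 = 70$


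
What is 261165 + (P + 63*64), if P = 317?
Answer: 265514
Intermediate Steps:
261165 + (P + 63*64) = 261165 + (317 + 63*64) = 261165 + (317 + 4032) = 261165 + 4349 = 265514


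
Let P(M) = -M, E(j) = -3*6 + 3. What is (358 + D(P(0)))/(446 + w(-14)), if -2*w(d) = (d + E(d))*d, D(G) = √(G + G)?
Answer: 358/243 ≈ 1.4733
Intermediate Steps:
E(j) = -15 (E(j) = -18 + 3 = -15)
D(G) = √2*√G (D(G) = √(2*G) = √2*√G)
w(d) = -d*(-15 + d)/2 (w(d) = -(d - 15)*d/2 = -(-15 + d)*d/2 = -d*(-15 + d)/2)
(358 + D(P(0)))/(446 + w(-14)) = (358 + √2*√(-1*0))/(446 + (½)*(-14)*(15 - 1*(-14))) = (358 + √2*√0)/(446 + (½)*(-14)*(15 + 14)) = (358 + √2*0)/(446 + (½)*(-14)*29) = (358 + 0)/(446 - 203) = 358/243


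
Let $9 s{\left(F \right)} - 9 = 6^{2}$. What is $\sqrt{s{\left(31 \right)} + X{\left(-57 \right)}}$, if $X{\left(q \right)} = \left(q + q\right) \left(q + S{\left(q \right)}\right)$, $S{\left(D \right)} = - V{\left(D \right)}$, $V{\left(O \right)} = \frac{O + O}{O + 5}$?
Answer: $\frac{2 \sqrt{285311}}{13} \approx 82.176$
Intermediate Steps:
$V{\left(O \right)} = \frac{2 O}{5 + O}$
$s{\left(F \right)} = 5$ ($s{\left(F \right)} = 1 + \frac{6^{2}}{9} = 1 + \frac{1}{9} \cdot 36 = 1 + 4 = 5$)
$S{\left(D \right)} = - \frac{2 D}{5 + D}$
$X{\left(q \right)} = 2 q \left(q - \frac{2 q}{5 + q}\right)$ ($X{\left(q \right)} = \left(q + q\right) \left(q - \frac{2 q}{5 + q}\right) = 2 q \left(q - \frac{2 q}{5 + q}\right)$)
$\sqrt{s{\left(31 \right)} + X{\left(-57 \right)}} = \sqrt{5 + \frac{2 \left(-57\right)^{2} \left(3 - 57\right)}{5 - 57}} = \sqrt{5 + 2 \cdot 3249 \frac{1}{-52} \left(-54\right)} = \sqrt{5 + 2 \cdot 3249 \left(- \frac{1}{52}\right) \left(-54\right)} = \sqrt{5 + \frac{87723}{13}} = \sqrt{\frac{87788}{13}} = \frac{2 \sqrt{285311}}{13}$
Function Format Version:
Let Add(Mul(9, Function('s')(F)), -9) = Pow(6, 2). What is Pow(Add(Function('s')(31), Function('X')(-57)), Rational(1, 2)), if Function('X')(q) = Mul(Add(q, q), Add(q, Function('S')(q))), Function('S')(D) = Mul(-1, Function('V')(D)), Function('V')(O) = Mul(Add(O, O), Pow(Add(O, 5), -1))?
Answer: Mul(Rational(2, 13), Pow(285311, Rational(1, 2))) ≈ 82.176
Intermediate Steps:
Function('V')(O) = Mul(2, O, Pow(Add(5, O), -1)) (Function('V')(O) = Mul(Mul(2, O), Pow(Add(5, O), -1)) = Mul(2, O, Pow(Add(5, O), -1)))
Function('s')(F) = 5 (Function('s')(F) = Add(1, Mul(Rational(1, 9), Pow(6, 2))) = Add(1, Mul(Rational(1, 9), 36)) = Add(1, 4) = 5)
Function('S')(D) = Mul(-2, D, Pow(Add(5, D), -1)) (Function('S')(D) = Mul(-1, Mul(2, D, Pow(Add(5, D), -1))) = Mul(-2, D, Pow(Add(5, D), -1)))
Function('X')(q) = Mul(2, q, Add(q, Mul(-2, q, Pow(Add(5, q), -1)))) (Function('X')(q) = Mul(Add(q, q), Add(q, Mul(-2, q, Pow(Add(5, q), -1)))) = Mul(Mul(2, q), Add(q, Mul(-2, q, Pow(Add(5, q), -1)))) = Mul(2, q, Add(q, Mul(-2, q, Pow(Add(5, q), -1)))))
Pow(Add(Function('s')(31), Function('X')(-57)), Rational(1, 2)) = Pow(Add(5, Mul(2, Pow(-57, 2), Pow(Add(5, -57), -1), Add(3, -57))), Rational(1, 2)) = Pow(Add(5, Mul(2, 3249, Pow(-52, -1), -54)), Rational(1, 2)) = Pow(Add(5, Mul(2, 3249, Rational(-1, 52), -54)), Rational(1, 2)) = Pow(Add(5, Rational(87723, 13)), Rational(1, 2)) = Pow(Rational(87788, 13), Rational(1, 2)) = Mul(Rational(2, 13), Pow(285311, Rational(1, 2)))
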